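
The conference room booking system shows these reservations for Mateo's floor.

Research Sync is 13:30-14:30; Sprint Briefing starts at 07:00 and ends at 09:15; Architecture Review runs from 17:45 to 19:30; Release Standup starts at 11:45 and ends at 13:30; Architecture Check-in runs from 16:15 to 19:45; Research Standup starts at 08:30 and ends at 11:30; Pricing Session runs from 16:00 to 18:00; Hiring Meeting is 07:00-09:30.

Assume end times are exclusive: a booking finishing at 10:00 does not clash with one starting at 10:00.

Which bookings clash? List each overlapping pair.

Architecture Check-in & Architecture Review, Architecture Check-in & Pricing Session, Architecture Review & Pricing Session, Hiring Meeting & Research Standup, Hiring Meeting & Sprint Briefing, Research Standup & Sprint Briefing

Sorted by start: Hiring Meeting, Sprint Briefing, Research Standup, Release Standup, Research Sync, Pricing Session, Architecture Check-in, Architecture Review.
Sprint Briefing starts before Hiring Meeting ends → Hiring Meeting and Sprint Briefing overlap.
Research Standup starts before Hiring Meeting ends → Hiring Meeting and Research Standup overlap.
Release Standup starts after Hiring Meeting ends; Hiring Meeting is clear from here.
Research Standup starts before Sprint Briefing ends → Sprint Briefing and Research Standup overlap.
Release Standup starts after Sprint Briefing ends; Sprint Briefing is clear from here.
Release Standup starts after Research Standup ends; Research Standup is clear from here.
Research Sync starts exactly when Release Standup ends (back-to-back, no overlap); Release Standup is clear from here.
Pricing Session starts after Research Sync ends; Research Sync is clear from here.
Architecture Check-in starts before Pricing Session ends → Pricing Session and Architecture Check-in overlap.
Architecture Review starts before Pricing Session ends → Pricing Session and Architecture Review overlap.
Architecture Review starts before Architecture Check-in ends → Architecture Check-in and Architecture Review overlap.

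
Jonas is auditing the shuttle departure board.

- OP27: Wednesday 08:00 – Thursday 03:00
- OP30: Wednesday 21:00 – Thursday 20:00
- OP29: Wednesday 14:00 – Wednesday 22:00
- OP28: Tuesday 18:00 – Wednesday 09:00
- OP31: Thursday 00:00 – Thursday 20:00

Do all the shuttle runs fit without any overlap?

No

Check each pair: they overlap iff neither finishes before the other starts.
Sorted by start: OP28, OP27, OP29, OP30, OP31.
OP27 starts before OP28 ends → OP28 and OP27 overlap.
That's a conflict, so the schedule is not conflict-free.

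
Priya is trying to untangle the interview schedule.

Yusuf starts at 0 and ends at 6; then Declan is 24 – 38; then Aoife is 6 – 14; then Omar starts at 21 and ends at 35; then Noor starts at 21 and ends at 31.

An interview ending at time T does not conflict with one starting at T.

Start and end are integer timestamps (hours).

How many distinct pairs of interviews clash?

3

Sorted by start: Yusuf, Aoife, Omar, Noor, Declan.
Aoife starts exactly when Yusuf ends (back-to-back, no overlap), so nothing later overlaps Yusuf either.
Omar starts after Aoife ends, so nothing later overlaps Aoife either.
Noor starts before Omar ends → Omar and Noor overlap.
Declan starts before Omar ends → Omar and Declan overlap.
Declan starts before Noor ends → Noor and Declan overlap.
Overlapping pairs: Declan & Noor, Declan & Omar, Noor & Omar — 3 in total.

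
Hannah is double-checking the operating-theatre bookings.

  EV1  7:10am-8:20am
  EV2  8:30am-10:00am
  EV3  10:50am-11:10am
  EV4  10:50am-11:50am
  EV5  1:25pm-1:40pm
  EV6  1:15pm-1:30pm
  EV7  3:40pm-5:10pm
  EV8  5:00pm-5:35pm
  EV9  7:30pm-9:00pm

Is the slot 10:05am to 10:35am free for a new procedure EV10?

EV1: ends 8:20am at or before EV10 starts 10:05am → clear.
EV2: ends 10:00am at or before EV10 starts 10:05am → clear.
EV3: starts 10:50am at or after EV10 ends 10:35am → clear.
EV4: starts 10:50am at or after EV10 ends 10:35am → clear.
EV6: starts 1:15pm at or after EV10 ends 10:35am → clear.
EV5: starts 1:25pm at or after EV10 ends 10:35am → clear.
EV7: starts 3:40pm at or after EV10 ends 10:35am → clear.
EV8: starts 5:00pm at or after EV10 ends 10:35am → clear.
EV9: starts 7:30pm at or after EV10 ends 10:35am → clear.

Yes — the slot is free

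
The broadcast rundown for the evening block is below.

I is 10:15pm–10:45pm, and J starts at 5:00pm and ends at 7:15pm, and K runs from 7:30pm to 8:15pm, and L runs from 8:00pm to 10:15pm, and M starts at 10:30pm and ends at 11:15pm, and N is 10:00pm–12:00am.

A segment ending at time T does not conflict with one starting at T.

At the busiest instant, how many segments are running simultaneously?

3

Sort all start/end points and keep a running count:
5:00pm start J → 1
7:15pm end J → 0
7:30pm start K → 1
8:00pm start L → 2
8:15pm end K → 1
10:00pm start N → 2
10:15pm end L → 1
10:15pm start I → 2
10:30pm start M → 3
10:45pm end I → 2
11:15pm end M → 1
12:00am end N → 0
Peak is 3, at 10:30pm (I, M, N).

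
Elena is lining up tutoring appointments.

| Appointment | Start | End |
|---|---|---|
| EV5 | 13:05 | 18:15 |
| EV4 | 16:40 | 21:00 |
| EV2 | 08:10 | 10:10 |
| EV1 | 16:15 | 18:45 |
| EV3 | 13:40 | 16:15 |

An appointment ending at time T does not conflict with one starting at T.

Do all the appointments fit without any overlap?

Sorted by start: EV2, EV5, EV3, EV1, EV4.
EV5 starts after EV2 ends — done with EV2.
EV3 starts before EV5 ends → EV5 and EV3 overlap.
That's a conflict, so the schedule is not conflict-free.

No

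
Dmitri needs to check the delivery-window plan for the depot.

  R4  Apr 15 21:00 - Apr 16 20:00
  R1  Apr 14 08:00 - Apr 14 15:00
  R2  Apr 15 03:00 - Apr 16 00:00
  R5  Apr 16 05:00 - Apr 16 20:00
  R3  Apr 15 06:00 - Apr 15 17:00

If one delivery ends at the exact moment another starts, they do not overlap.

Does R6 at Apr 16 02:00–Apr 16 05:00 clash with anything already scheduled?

R1: ends Apr 14 15:00 at or before R6 starts Apr 16 02:00 → clear.
R2: ends Apr 16 00:00 at or before R6 starts Apr 16 02:00 → clear.
R3: ends Apr 15 17:00 at or before R6 starts Apr 16 02:00 → clear.
R4: starts Apr 15 21:00 before R6 ends Apr 16 05:00, and ends Apr 16 20:00 after R6 starts Apr 16 02:00 → overlap.
R5: starts Apr 16 05:00 at or after R6 ends Apr 16 05:00 → clear.
R6 overlaps R4.

Yes — it overlaps R4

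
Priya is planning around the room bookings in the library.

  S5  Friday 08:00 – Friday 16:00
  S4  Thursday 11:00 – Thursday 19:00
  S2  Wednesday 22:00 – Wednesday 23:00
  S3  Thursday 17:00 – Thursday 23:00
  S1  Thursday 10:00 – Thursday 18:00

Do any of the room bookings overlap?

Yes

Sorted by start: S2, S1, S4, S3, S5.
S1 starts after S2 ends; S2 is clear from here.
S4 starts before S1 ends → S1 and S4 overlap.
That's a conflict, so the schedule is not conflict-free.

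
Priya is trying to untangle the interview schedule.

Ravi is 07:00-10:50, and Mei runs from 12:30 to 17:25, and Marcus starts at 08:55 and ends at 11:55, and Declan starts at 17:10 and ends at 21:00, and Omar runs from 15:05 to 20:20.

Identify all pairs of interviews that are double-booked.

Declan & Mei, Declan & Omar, Marcus & Ravi, Mei & Omar

Check each pair: they overlap iff neither finishes before the other starts.
Sorted by start: Ravi, Marcus, Mei, Omar, Declan.
Marcus starts before Ravi ends → Ravi and Marcus overlap.
Mei starts after Ravi ends, so nothing later overlaps Ravi either.
Mei starts after Marcus ends, so nothing later overlaps Marcus either.
Omar starts before Mei ends → Mei and Omar overlap.
Declan starts before Mei ends → Mei and Declan overlap.
Declan starts before Omar ends → Omar and Declan overlap.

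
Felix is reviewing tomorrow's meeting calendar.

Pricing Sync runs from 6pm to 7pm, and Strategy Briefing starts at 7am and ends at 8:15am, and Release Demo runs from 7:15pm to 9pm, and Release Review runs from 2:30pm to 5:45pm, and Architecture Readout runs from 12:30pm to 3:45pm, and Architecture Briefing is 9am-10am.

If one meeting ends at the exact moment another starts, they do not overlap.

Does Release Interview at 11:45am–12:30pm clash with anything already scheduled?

No — it doesn't clash with anything

Strategy Briefing: ends 8:15am at or before Release Interview starts 11:45am → clear.
Architecture Briefing: ends 10am at or before Release Interview starts 11:45am → clear.
Architecture Readout: starts 12:30pm at or after Release Interview ends 12:30pm → clear.
Release Review: starts 2:30pm at or after Release Interview ends 12:30pm → clear.
Pricing Sync: starts 6pm at or after Release Interview ends 12:30pm → clear.
Release Demo: starts 7:15pm at or after Release Interview ends 12:30pm → clear.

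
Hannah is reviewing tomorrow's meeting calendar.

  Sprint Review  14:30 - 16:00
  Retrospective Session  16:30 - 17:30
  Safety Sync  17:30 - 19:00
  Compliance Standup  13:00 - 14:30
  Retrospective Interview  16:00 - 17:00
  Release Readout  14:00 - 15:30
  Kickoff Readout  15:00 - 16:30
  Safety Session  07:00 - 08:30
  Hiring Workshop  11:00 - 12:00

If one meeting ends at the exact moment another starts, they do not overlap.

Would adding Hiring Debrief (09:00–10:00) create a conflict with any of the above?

Safety Session: ends 08:30 at or before Hiring Debrief starts 09:00 → clear.
Hiring Workshop: starts 11:00 at or after Hiring Debrief ends 10:00 → clear.
Compliance Standup: starts 13:00 at or after Hiring Debrief ends 10:00 → clear.
Release Readout: starts 14:00 at or after Hiring Debrief ends 10:00 → clear.
Sprint Review: starts 14:30 at or after Hiring Debrief ends 10:00 → clear.
Kickoff Readout: starts 15:00 at or after Hiring Debrief ends 10:00 → clear.
Retrospective Interview: starts 16:00 at or after Hiring Debrief ends 10:00 → clear.
Retrospective Session: starts 16:30 at or after Hiring Debrief ends 10:00 → clear.
Safety Sync: starts 17:30 at or after Hiring Debrief ends 10:00 → clear.

No — it doesn't clash with anything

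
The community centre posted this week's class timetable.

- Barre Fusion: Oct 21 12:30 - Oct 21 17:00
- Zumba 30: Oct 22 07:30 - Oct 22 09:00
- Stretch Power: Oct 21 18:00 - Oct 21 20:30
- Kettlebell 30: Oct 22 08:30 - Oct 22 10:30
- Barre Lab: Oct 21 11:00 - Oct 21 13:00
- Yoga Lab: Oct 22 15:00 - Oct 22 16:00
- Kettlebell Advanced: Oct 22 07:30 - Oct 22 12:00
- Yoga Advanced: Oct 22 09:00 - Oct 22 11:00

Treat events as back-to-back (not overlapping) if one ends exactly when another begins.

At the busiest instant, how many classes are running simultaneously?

3

Walk through starts and ends in time order (an end at T is processed before a start at T):
Oct 21 11:00 start Barre Lab → 1
Oct 21 12:30 start Barre Fusion → 2
Oct 21 13:00 end Barre Lab → 1
Oct 21 17:00 end Barre Fusion → 0
Oct 21 18:00 start Stretch Power → 1
Oct 21 20:30 end Stretch Power → 0
Oct 22 07:30 start Kettlebell Advanced → 1
Oct 22 07:30 start Zumba 30 → 2
Oct 22 08:30 start Kettlebell 30 → 3
Oct 22 09:00 end Zumba 30 → 2
Oct 22 09:00 start Yoga Advanced → 3
Oct 22 10:30 end Kettlebell 30 → 2
Oct 22 11:00 end Yoga Advanced → 1
Oct 22 12:00 end Kettlebell Advanced → 0
Oct 22 15:00 start Yoga Lab → 1
Oct 22 16:00 end Yoga Lab → 0
Peak is 3, at Oct 22 08:30 (Kettlebell 30, Kettlebell Advanced, Zumba 30).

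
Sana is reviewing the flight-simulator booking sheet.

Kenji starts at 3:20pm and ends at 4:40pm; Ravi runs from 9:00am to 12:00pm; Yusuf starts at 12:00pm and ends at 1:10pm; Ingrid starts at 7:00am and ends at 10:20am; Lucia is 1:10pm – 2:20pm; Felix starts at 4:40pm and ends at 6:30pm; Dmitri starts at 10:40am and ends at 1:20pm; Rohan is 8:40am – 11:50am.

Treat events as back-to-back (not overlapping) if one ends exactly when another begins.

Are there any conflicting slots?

Two intervals overlap when each starts before the other ends.
Sorted by start: Ingrid, Rohan, Ravi, Dmitri, Yusuf, Lucia, Kenji, Felix.
Rohan starts before Ingrid ends → Ingrid and Rohan overlap.
That's a conflict, so the schedule is not conflict-free.

Yes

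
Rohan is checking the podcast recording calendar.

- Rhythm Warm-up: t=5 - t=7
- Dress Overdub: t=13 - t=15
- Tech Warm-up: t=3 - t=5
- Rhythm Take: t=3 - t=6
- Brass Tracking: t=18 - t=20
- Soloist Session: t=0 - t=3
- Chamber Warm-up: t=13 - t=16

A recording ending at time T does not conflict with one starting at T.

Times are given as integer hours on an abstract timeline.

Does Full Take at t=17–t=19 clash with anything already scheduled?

Soloist Session: ends t=3 at or before Full Take starts t=17 → clear.
Tech Warm-up: ends t=5 at or before Full Take starts t=17 → clear.
Rhythm Take: ends t=6 at or before Full Take starts t=17 → clear.
Rhythm Warm-up: ends t=7 at or before Full Take starts t=17 → clear.
Chamber Warm-up: ends t=16 at or before Full Take starts t=17 → clear.
Dress Overdub: ends t=15 at or before Full Take starts t=17 → clear.
Brass Tracking: starts t=18 before Full Take ends t=19, and ends t=20 after Full Take starts t=17 → overlap.
Full Take overlaps Brass Tracking.

Yes — it overlaps Brass Tracking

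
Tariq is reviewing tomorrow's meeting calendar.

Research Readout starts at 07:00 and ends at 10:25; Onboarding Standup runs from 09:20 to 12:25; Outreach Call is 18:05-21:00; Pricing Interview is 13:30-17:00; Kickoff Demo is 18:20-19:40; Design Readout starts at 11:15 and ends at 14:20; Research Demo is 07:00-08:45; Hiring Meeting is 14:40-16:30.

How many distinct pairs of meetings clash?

6

Sorted by start: Research Demo, Research Readout, Onboarding Standup, Design Readout, Pricing Interview, Hiring Meeting, Outreach Call, Kickoff Demo.
Research Readout starts before Research Demo ends → Research Demo and Research Readout overlap.
Onboarding Standup starts after Research Demo ends; Research Demo is clear from here.
Onboarding Standup starts before Research Readout ends → Research Readout and Onboarding Standup overlap.
Design Readout starts after Research Readout ends; Research Readout is clear from here.
Design Readout starts before Onboarding Standup ends → Onboarding Standup and Design Readout overlap.
Pricing Interview starts after Onboarding Standup ends; Onboarding Standup is clear from here.
Pricing Interview starts before Design Readout ends → Design Readout and Pricing Interview overlap.
Hiring Meeting starts after Design Readout ends; Design Readout is clear from here.
Hiring Meeting starts before Pricing Interview ends → Pricing Interview and Hiring Meeting overlap.
Outreach Call starts after Pricing Interview ends; Pricing Interview is clear from here.
Outreach Call starts after Hiring Meeting ends; Hiring Meeting is clear from here.
Kickoff Demo starts before Outreach Call ends → Outreach Call and Kickoff Demo overlap.
Overlapping pairs: Design Readout & Onboarding Standup, Design Readout & Pricing Interview, Hiring Meeting & Pricing Interview, Kickoff Demo & Outreach Call, Onboarding Standup & Research Readout, Research Demo & Research Readout — 6 in total.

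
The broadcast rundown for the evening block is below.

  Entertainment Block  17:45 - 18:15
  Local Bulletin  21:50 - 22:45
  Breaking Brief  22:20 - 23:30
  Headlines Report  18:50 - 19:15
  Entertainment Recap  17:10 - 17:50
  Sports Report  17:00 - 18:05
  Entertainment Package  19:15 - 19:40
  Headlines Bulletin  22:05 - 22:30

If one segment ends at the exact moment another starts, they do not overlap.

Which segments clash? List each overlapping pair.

Sorted by start: Sports Report, Entertainment Recap, Entertainment Block, Headlines Report, Entertainment Package, Local Bulletin, Headlines Bulletin, Breaking Brief.
Entertainment Recap starts before Sports Report ends → Sports Report and Entertainment Recap overlap.
Entertainment Block starts before Sports Report ends → Sports Report and Entertainment Block overlap.
Headlines Report starts after Sports Report ends, so nothing later overlaps Sports Report either.
Entertainment Block starts before Entertainment Recap ends → Entertainment Recap and Entertainment Block overlap.
Headlines Report starts after Entertainment Recap ends, so nothing later overlaps Entertainment Recap either.
Headlines Report starts after Entertainment Block ends, so nothing later overlaps Entertainment Block either.
Entertainment Package starts exactly when Headlines Report ends (back-to-back, no overlap), so nothing later overlaps Headlines Report either.
Local Bulletin starts after Entertainment Package ends, so nothing later overlaps Entertainment Package either.
Headlines Bulletin starts before Local Bulletin ends → Local Bulletin and Headlines Bulletin overlap.
Breaking Brief starts before Local Bulletin ends → Local Bulletin and Breaking Brief overlap.
Breaking Brief starts before Headlines Bulletin ends → Headlines Bulletin and Breaking Brief overlap.

Breaking Brief & Headlines Bulletin, Breaking Brief & Local Bulletin, Entertainment Block & Entertainment Recap, Entertainment Block & Sports Report, Entertainment Recap & Sports Report, Headlines Bulletin & Local Bulletin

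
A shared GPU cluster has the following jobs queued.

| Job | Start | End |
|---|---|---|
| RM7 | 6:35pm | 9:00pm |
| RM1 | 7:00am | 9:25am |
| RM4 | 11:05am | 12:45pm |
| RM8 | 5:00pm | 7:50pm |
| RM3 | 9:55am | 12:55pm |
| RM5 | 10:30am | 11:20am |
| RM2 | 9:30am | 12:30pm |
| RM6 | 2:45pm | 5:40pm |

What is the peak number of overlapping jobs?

4

Sort all start/end points and keep a running count:
7:00am start RM1 → 1
9:25am end RM1 → 0
9:30am start RM2 → 1
9:55am start RM3 → 2
10:30am start RM5 → 3
11:05am start RM4 → 4
11:20am end RM5 → 3
12:30pm end RM2 → 2
12:45pm end RM4 → 1
12:55pm end RM3 → 0
2:45pm start RM6 → 1
5:00pm start RM8 → 2
5:40pm end RM6 → 1
6:35pm start RM7 → 2
7:50pm end RM8 → 1
9:00pm end RM7 → 0
Peak is 4, at 11:05am (RM2, RM3, RM4, RM5).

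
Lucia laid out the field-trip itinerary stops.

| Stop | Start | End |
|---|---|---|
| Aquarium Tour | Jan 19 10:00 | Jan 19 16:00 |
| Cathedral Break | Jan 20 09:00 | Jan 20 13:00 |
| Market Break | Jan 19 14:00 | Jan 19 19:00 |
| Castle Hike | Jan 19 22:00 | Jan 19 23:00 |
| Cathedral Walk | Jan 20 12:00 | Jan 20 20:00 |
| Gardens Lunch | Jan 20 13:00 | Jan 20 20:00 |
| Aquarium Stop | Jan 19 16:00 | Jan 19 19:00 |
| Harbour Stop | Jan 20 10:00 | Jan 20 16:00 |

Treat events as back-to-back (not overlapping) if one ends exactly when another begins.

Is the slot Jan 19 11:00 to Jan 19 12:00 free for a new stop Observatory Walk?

Aquarium Tour: starts Jan 19 10:00 before Observatory Walk ends Jan 19 12:00, and ends Jan 19 16:00 after Observatory Walk starts Jan 19 11:00 → overlap.
Market Break: starts Jan 19 14:00 at or after Observatory Walk ends Jan 19 12:00 → clear.
Aquarium Stop: starts Jan 19 16:00 at or after Observatory Walk ends Jan 19 12:00 → clear.
Castle Hike: starts Jan 19 22:00 at or after Observatory Walk ends Jan 19 12:00 → clear.
Cathedral Break: starts Jan 20 09:00 at or after Observatory Walk ends Jan 19 12:00 → clear.
Harbour Stop: starts Jan 20 10:00 at or after Observatory Walk ends Jan 19 12:00 → clear.
Cathedral Walk: starts Jan 20 12:00 at or after Observatory Walk ends Jan 19 12:00 → clear.
Gardens Lunch: starts Jan 20 13:00 at or after Observatory Walk ends Jan 19 12:00 → clear.
Observatory Walk overlaps Aquarium Tour.

No — it overlaps Aquarium Tour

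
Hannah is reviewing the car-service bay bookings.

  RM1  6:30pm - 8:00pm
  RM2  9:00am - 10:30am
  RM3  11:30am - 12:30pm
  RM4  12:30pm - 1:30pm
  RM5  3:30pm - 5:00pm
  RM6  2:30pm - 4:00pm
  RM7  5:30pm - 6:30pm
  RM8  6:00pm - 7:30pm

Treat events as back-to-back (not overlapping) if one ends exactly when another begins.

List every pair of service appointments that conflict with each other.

Two intervals overlap when each starts before the other ends.
Sorted by start: RM2, RM3, RM4, RM6, RM5, RM7, RM8, RM1.
RM3 starts after RM2 ends, so RM2 has no further overlaps.
RM4 starts exactly when RM3 ends (back-to-back, no overlap), so RM3 has no further overlaps.
RM6 starts after RM4 ends, so RM4 has no further overlaps.
RM5 starts before RM6 ends → RM6 and RM5 overlap.
RM7 starts after RM6 ends, so RM6 has no further overlaps.
RM7 starts after RM5 ends, so RM5 has no further overlaps.
RM8 starts before RM7 ends → RM7 and RM8 overlap.
RM1 starts exactly when RM7 ends (back-to-back, no overlap).
RM1 starts before RM8 ends → RM8 and RM1 overlap.

RM1 & RM8, RM5 & RM6, RM7 & RM8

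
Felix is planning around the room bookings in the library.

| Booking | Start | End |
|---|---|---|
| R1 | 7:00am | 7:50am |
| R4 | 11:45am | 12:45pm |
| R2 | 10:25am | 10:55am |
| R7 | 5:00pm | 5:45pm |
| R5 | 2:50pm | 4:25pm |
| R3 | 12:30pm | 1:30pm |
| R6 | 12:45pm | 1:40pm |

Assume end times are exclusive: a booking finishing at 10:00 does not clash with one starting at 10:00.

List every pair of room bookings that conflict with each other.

R3 & R4, R3 & R6

Check each pair: they overlap iff neither finishes before the other starts.
Sorted by start: R1, R2, R4, R3, R6, R5, R7.
R2 starts after R1 ends — done with R1.
R4 starts after R2 ends — done with R2.
R3 starts before R4 ends → R4 and R3 overlap.
R6 starts exactly when R4 ends (back-to-back, no overlap) — done with R4.
R6 starts before R3 ends → R3 and R6 overlap.
R5 starts after R3 ends — done with R3.
R5 starts after R6 ends — done with R6.
R7 starts after R5 ends.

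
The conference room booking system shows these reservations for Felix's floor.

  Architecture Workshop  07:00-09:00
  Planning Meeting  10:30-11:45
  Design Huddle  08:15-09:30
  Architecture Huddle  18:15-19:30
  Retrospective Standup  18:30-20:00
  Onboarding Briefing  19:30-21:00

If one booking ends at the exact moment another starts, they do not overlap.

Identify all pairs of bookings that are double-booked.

Sorted by start: Architecture Workshop, Design Huddle, Planning Meeting, Architecture Huddle, Retrospective Standup, Onboarding Briefing.
Design Huddle starts before Architecture Workshop ends → Architecture Workshop and Design Huddle overlap.
Planning Meeting starts after Architecture Workshop ends — done with Architecture Workshop.
Planning Meeting starts after Design Huddle ends — done with Design Huddle.
Architecture Huddle starts after Planning Meeting ends — done with Planning Meeting.
Retrospective Standup starts before Architecture Huddle ends → Architecture Huddle and Retrospective Standup overlap.
Onboarding Briefing starts exactly when Architecture Huddle ends (back-to-back, no overlap).
Onboarding Briefing starts before Retrospective Standup ends → Retrospective Standup and Onboarding Briefing overlap.

Architecture Huddle & Retrospective Standup, Architecture Workshop & Design Huddle, Onboarding Briefing & Retrospective Standup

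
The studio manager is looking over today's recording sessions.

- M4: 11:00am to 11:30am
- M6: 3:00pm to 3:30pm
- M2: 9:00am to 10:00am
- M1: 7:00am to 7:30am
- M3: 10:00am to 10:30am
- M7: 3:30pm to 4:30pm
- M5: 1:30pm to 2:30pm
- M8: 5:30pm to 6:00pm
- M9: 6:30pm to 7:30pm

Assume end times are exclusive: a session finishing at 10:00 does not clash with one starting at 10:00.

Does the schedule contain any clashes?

No

Sorted by start: M1, M2, M3, M4, M5, M6, M7, M8, M9.
M2 starts after M1 ends, so M1 has no further overlaps.
M3 starts exactly when M2 ends (back-to-back, no overlap), so M2 has no further overlaps.
M4 starts after M3 ends, so M3 has no further overlaps.
M5 starts after M4 ends, so M4 has no further overlaps.
M6 starts after M5 ends, so M5 has no further overlaps.
M7 starts exactly when M6 ends (back-to-back, no overlap), so M6 has no further overlaps.
M8 starts after M7 ends, so M7 has no further overlaps.
M9 starts after M8 ends.
Every pair is clear; the schedule has no overlaps.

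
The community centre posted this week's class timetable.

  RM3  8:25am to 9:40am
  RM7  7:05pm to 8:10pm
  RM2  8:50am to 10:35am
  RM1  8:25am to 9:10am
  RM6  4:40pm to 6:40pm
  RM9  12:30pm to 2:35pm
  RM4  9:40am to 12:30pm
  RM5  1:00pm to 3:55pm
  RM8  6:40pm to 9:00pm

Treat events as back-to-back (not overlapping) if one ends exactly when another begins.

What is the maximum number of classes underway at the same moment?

Walk through starts and ends in time order (an end at T is processed before a start at T):
8:25am start RM1 → 1
8:25am start RM3 → 2
8:50am start RM2 → 3
9:10am end RM1 → 2
9:40am end RM3 → 1
9:40am start RM4 → 2
10:35am end RM2 → 1
12:30pm end RM4 → 0
12:30pm start RM9 → 1
1:00pm start RM5 → 2
2:35pm end RM9 → 1
3:55pm end RM5 → 0
4:40pm start RM6 → 1
6:40pm end RM6 → 0
6:40pm start RM8 → 1
7:05pm start RM7 → 2
8:10pm end RM7 → 1
9:00pm end RM8 → 0
Peak is 3, at 8:50am (RM1, RM2, RM3).

3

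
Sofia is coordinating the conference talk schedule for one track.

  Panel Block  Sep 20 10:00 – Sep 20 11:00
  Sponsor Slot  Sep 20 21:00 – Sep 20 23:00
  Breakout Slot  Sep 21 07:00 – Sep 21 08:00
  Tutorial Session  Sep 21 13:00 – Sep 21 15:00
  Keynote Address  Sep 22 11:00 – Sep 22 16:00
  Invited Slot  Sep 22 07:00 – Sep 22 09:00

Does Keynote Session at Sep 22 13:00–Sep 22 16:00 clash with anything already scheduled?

Panel Block: ends Sep 20 11:00 at or before Keynote Session starts Sep 22 13:00 → clear.
Sponsor Slot: ends Sep 20 23:00 at or before Keynote Session starts Sep 22 13:00 → clear.
Breakout Slot: ends Sep 21 08:00 at or before Keynote Session starts Sep 22 13:00 → clear.
Tutorial Session: ends Sep 21 15:00 at or before Keynote Session starts Sep 22 13:00 → clear.
Invited Slot: ends Sep 22 09:00 at or before Keynote Session starts Sep 22 13:00 → clear.
Keynote Address: starts Sep 22 11:00 before Keynote Session ends Sep 22 16:00, and ends Sep 22 16:00 after Keynote Session starts Sep 22 13:00 → overlap.
Keynote Session overlaps Keynote Address.

Yes — it overlaps Keynote Address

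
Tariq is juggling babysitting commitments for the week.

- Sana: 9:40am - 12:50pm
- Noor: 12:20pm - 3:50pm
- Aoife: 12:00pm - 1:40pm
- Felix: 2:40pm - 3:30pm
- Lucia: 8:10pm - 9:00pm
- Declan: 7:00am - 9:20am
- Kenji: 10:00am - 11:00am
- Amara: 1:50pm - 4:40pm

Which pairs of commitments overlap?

Sorted by start: Declan, Sana, Kenji, Aoife, Noor, Amara, Felix, Lucia.
Sana starts after Declan ends, so Declan has no further overlaps.
Kenji starts before Sana ends → Sana and Kenji overlap.
Aoife starts before Sana ends → Sana and Aoife overlap.
Noor starts before Sana ends → Sana and Noor overlap.
Amara starts after Sana ends, so Sana has no further overlaps.
Aoife starts after Kenji ends, so Kenji has no further overlaps.
Noor starts before Aoife ends → Aoife and Noor overlap.
Amara starts after Aoife ends, so Aoife has no further overlaps.
Amara starts before Noor ends → Noor and Amara overlap.
Felix starts before Noor ends → Noor and Felix overlap.
Lucia starts after Noor ends.
Felix starts before Amara ends → Amara and Felix overlap.
Lucia starts after Amara ends.
Lucia starts after Felix ends.

Amara & Felix, Amara & Noor, Aoife & Noor, Aoife & Sana, Felix & Noor, Kenji & Sana, Noor & Sana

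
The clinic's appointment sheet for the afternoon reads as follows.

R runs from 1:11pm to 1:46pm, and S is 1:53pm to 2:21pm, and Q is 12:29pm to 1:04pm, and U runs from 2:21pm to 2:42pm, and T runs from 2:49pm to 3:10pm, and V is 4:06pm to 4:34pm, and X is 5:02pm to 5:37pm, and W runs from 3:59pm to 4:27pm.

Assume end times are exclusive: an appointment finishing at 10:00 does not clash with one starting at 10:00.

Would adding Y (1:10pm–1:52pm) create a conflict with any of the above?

Yes — it overlaps R

Q: ends 1:04pm at or before Y starts 1:10pm → clear.
R: starts 1:11pm before Y ends 1:52pm, and ends 1:46pm after Y starts 1:10pm → overlap.
S: starts 1:53pm at or after Y ends 1:52pm → clear.
U: starts 2:21pm at or after Y ends 1:52pm → clear.
T: starts 2:49pm at or after Y ends 1:52pm → clear.
W: starts 3:59pm at or after Y ends 1:52pm → clear.
V: starts 4:06pm at or after Y ends 1:52pm → clear.
X: starts 5:02pm at or after Y ends 1:52pm → clear.
Y overlaps R.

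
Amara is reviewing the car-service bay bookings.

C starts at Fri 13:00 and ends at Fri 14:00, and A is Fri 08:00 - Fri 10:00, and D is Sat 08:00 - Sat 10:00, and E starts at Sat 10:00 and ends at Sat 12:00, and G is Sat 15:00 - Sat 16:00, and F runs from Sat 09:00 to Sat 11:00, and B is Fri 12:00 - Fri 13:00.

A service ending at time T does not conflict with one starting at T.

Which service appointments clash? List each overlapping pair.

Sorted by start: A, B, C, D, F, E, G.
B starts after A ends, so A has no further overlaps.
C starts exactly when B ends (back-to-back, no overlap), so B has no further overlaps.
D starts after C ends, so C has no further overlaps.
F starts before D ends → D and F overlap.
E starts exactly when D ends (back-to-back, no overlap), so D has no further overlaps.
E starts before F ends → F and E overlap.
G starts after F ends.
G starts after E ends.

D & F, E & F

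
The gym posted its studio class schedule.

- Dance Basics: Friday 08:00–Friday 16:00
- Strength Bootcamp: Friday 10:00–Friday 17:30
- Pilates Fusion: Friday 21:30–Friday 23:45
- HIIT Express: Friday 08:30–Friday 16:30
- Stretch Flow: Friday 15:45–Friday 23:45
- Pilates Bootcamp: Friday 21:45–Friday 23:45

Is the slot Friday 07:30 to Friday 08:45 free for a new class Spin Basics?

Dance Basics: starts Friday 08:00 before Spin Basics ends Friday 08:45, and ends Friday 16:00 after Spin Basics starts Friday 07:30 → overlap.
HIIT Express: starts Friday 08:30 before Spin Basics ends Friday 08:45, and ends Friday 16:30 after Spin Basics starts Friday 07:30 → overlap.
Strength Bootcamp: starts Friday 10:00 at or after Spin Basics ends Friday 08:45 → clear.
Stretch Flow: starts Friday 15:45 at or after Spin Basics ends Friday 08:45 → clear.
Pilates Fusion: starts Friday 21:30 at or after Spin Basics ends Friday 08:45 → clear.
Pilates Bootcamp: starts Friday 21:45 at or after Spin Basics ends Friday 08:45 → clear.
Spin Basics overlaps Dance Basics, HIIT Express.

No — it overlaps Dance Basics, HIIT Express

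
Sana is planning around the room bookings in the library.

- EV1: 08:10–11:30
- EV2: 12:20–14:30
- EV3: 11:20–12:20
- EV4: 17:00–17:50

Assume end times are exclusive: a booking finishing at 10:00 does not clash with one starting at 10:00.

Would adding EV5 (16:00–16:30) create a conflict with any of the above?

EV1: ends 11:30 at or before EV5 starts 16:00 → clear.
EV3: ends 12:20 at or before EV5 starts 16:00 → clear.
EV2: ends 14:30 at or before EV5 starts 16:00 → clear.
EV4: starts 17:00 at or after EV5 ends 16:30 → clear.

No — it doesn't clash with anything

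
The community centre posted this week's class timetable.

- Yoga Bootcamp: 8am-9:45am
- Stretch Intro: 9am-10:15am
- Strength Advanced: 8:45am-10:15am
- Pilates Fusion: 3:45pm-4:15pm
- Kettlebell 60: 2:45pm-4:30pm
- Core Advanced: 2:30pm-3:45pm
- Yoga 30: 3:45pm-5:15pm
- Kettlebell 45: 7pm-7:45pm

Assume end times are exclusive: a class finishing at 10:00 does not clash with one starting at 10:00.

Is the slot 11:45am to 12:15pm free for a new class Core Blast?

Yoga Bootcamp: ends 9:45am at or before Core Blast starts 11:45am → clear.
Strength Advanced: ends 10:15am at or before Core Blast starts 11:45am → clear.
Stretch Intro: ends 10:15am at or before Core Blast starts 11:45am → clear.
Core Advanced: starts 2:30pm at or after Core Blast ends 12:15pm → clear.
Kettlebell 60: starts 2:45pm at or after Core Blast ends 12:15pm → clear.
Pilates Fusion: starts 3:45pm at or after Core Blast ends 12:15pm → clear.
Yoga 30: starts 3:45pm at or after Core Blast ends 12:15pm → clear.
Kettlebell 45: starts 7pm at or after Core Blast ends 12:15pm → clear.

Yes — the slot is free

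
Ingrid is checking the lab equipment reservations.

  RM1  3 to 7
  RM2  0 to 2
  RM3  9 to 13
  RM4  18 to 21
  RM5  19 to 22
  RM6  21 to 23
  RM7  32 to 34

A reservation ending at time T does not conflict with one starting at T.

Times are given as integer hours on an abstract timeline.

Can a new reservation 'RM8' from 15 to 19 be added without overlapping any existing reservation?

RM2: ends 2 at or before RM8 starts 15 → clear.
RM1: ends 7 at or before RM8 starts 15 → clear.
RM3: ends 13 at or before RM8 starts 15 → clear.
RM4: starts 18 before RM8 ends 19, and ends 21 after RM8 starts 15 → overlap.
RM5: starts 19 at or after RM8 ends 19 → clear.
RM6: starts 21 at or after RM8 ends 19 → clear.
RM7: starts 32 at or after RM8 ends 19 → clear.
RM8 overlaps RM4.

No — it overlaps RM4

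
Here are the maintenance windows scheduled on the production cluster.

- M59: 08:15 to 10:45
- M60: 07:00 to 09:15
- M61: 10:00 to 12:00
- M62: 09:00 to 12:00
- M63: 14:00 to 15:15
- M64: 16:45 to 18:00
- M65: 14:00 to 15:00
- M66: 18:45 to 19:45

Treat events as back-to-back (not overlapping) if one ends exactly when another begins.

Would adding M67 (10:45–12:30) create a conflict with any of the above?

M60: ends 09:15 at or before M67 starts 10:45 → clear.
M59: ends 10:45 at or before M67 starts 10:45 → clear.
M62: starts 09:00 before M67 ends 12:30, and ends 12:00 after M67 starts 10:45 → overlap.
M61: starts 10:00 before M67 ends 12:30, and ends 12:00 after M67 starts 10:45 → overlap.
M63: starts 14:00 at or after M67 ends 12:30 → clear.
M65: starts 14:00 at or after M67 ends 12:30 → clear.
M64: starts 16:45 at or after M67 ends 12:30 → clear.
M66: starts 18:45 at or after M67 ends 12:30 → clear.
M67 overlaps M61, M62.

Yes — it overlaps M61, M62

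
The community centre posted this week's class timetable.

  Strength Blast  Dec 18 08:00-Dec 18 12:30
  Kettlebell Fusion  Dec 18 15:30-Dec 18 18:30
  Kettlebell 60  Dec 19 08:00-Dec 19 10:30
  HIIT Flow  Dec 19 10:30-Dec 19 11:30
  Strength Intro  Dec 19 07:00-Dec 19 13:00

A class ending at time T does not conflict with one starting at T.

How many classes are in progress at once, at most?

2

Walk through starts and ends in time order (an end at T is processed before a start at T):
Dec 18 08:00 start Strength Blast → 1
Dec 18 12:30 end Strength Blast → 0
Dec 18 15:30 start Kettlebell Fusion → 1
Dec 18 18:30 end Kettlebell Fusion → 0
Dec 19 07:00 start Strength Intro → 1
Dec 19 08:00 start Kettlebell 60 → 2
Dec 19 10:30 end Kettlebell 60 → 1
Dec 19 10:30 start HIIT Flow → 2
Dec 19 11:30 end HIIT Flow → 1
Dec 19 13:00 end Strength Intro → 0
Peak is 2, at Dec 19 08:00 (Kettlebell 60, Strength Intro).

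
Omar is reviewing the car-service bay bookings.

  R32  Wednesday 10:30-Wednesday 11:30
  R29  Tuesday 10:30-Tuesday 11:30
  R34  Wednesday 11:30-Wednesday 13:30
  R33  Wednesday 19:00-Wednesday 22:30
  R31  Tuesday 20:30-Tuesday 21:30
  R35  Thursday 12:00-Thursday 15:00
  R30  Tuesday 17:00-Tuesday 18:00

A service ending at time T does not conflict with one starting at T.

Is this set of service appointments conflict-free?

Sorted by start: R29, R30, R31, R32, R34, R33, R35.
R30 starts after R29 ends, so R29 has no further overlaps.
R31 starts after R30 ends, so R30 has no further overlaps.
R32 starts after R31 ends, so R31 has no further overlaps.
R34 starts exactly when R32 ends (back-to-back, no overlap), so R32 has no further overlaps.
R33 starts after R34 ends, so R34 has no further overlaps.
R35 starts after R33 ends.
Every pair is clear; the schedule has no overlaps.

Yes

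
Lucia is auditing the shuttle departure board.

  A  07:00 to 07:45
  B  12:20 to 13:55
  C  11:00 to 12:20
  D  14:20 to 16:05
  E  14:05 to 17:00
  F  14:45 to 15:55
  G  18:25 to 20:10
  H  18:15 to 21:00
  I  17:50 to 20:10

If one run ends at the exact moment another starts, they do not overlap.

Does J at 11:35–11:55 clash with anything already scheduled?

Yes — it overlaps C

A: ends 07:45 at or before J starts 11:35 → clear.
C: starts 11:00 before J ends 11:55, and ends 12:20 after J starts 11:35 → overlap.
B: starts 12:20 at or after J ends 11:55 → clear.
E: starts 14:05 at or after J ends 11:55 → clear.
D: starts 14:20 at or after J ends 11:55 → clear.
F: starts 14:45 at or after J ends 11:55 → clear.
I: starts 17:50 at or after J ends 11:55 → clear.
H: starts 18:15 at or after J ends 11:55 → clear.
G: starts 18:25 at or after J ends 11:55 → clear.
J overlaps C.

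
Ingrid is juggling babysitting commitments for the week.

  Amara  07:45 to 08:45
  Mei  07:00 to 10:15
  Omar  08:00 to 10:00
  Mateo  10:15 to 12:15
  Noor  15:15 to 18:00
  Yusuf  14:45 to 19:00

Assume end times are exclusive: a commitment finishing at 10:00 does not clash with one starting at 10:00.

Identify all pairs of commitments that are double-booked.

Check each pair: they overlap iff neither finishes before the other starts.
Sorted by start: Mei, Amara, Omar, Mateo, Yusuf, Noor.
Amara starts before Mei ends → Mei and Amara overlap.
Omar starts before Mei ends → Mei and Omar overlap.
Mateo starts exactly when Mei ends (back-to-back, no overlap), so Mei has no further overlaps.
Omar starts before Amara ends → Amara and Omar overlap.
Mateo starts after Amara ends, so Amara has no further overlaps.
Mateo starts after Omar ends, so Omar has no further overlaps.
Yusuf starts after Mateo ends, so Mateo has no further overlaps.
Noor starts before Yusuf ends → Yusuf and Noor overlap.

Amara & Mei, Amara & Omar, Mei & Omar, Noor & Yusuf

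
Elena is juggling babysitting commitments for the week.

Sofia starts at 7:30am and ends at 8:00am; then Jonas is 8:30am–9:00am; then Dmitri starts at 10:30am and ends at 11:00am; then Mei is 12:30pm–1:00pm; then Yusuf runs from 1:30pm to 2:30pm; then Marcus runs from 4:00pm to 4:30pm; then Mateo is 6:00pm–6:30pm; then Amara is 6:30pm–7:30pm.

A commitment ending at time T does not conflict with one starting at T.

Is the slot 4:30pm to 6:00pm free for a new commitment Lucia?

Sofia: ends 8:00am at or before Lucia starts 4:30pm → clear.
Jonas: ends 9:00am at or before Lucia starts 4:30pm → clear.
Dmitri: ends 11:00am at or before Lucia starts 4:30pm → clear.
Mei: ends 1:00pm at or before Lucia starts 4:30pm → clear.
Yusuf: ends 2:30pm at or before Lucia starts 4:30pm → clear.
Marcus: ends 4:30pm at or before Lucia starts 4:30pm → clear.
Mateo: starts 6:00pm at or after Lucia ends 6:00pm → clear.
Amara: starts 6:30pm at or after Lucia ends 6:00pm → clear.

Yes — the slot is free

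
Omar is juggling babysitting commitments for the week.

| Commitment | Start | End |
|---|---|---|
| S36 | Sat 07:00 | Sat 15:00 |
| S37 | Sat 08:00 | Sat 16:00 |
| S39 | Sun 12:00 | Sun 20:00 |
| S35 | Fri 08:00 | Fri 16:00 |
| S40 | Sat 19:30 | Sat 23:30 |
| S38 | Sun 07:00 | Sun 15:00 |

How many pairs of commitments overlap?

Sorted by start: S35, S36, S37, S40, S38, S39.
S36 starts after S35 ends; S35 is clear from here.
S37 starts before S36 ends → S36 and S37 overlap.
S40 starts after S36 ends; S36 is clear from here.
S40 starts after S37 ends; S37 is clear from here.
S38 starts after S40 ends; S40 is clear from here.
S39 starts before S38 ends → S38 and S39 overlap.
Overlapping pairs: S36 & S37, S38 & S39 — 2 in total.

2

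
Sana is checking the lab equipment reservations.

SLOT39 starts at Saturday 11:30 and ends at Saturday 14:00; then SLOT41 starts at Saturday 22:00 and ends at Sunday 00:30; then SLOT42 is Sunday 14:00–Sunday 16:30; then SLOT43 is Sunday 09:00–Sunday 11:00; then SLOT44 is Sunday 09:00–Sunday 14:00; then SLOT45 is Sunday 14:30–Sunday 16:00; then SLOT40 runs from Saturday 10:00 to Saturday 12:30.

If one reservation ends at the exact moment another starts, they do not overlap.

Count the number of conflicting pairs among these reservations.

Sorted by start: SLOT40, SLOT39, SLOT41, SLOT43, SLOT44, SLOT42, SLOT45.
SLOT39 starts before SLOT40 ends → SLOT40 and SLOT39 overlap.
SLOT41 starts after SLOT40 ends — done with SLOT40.
SLOT41 starts after SLOT39 ends — done with SLOT39.
SLOT43 starts after SLOT41 ends — done with SLOT41.
SLOT44 starts before SLOT43 ends → SLOT43 and SLOT44 overlap.
SLOT42 starts after SLOT43 ends — done with SLOT43.
SLOT42 starts exactly when SLOT44 ends (back-to-back, no overlap) — done with SLOT44.
SLOT45 starts before SLOT42 ends → SLOT42 and SLOT45 overlap.
Overlapping pairs: SLOT39 & SLOT40, SLOT42 & SLOT45, SLOT43 & SLOT44 — 3 in total.

3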